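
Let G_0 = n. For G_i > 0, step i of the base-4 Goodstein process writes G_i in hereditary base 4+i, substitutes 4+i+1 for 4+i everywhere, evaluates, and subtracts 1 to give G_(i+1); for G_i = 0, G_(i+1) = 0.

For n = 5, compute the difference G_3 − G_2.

i=0: 5 = 4 + 1 (b=4); 4→5: 5 + 1 = 6; 6−1 = 5
i=1: 5 = 5 (b=5); 5→6: 6 = 6; 6−1 = 5
i=2: 5 = 5 (b=6); 6→7: 5 = 5; 5−1 = 4

-1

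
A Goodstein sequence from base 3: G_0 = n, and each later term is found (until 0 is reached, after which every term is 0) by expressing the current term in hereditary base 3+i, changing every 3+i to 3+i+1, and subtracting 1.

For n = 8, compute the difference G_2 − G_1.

8 —HB3→ 2·3 + 2 —bump→ 2·4 + 2 = 10 —(−1)→ 9
9 —HB4→ 2·4 + 1 —bump→ 2·5 + 1 = 11 —(−1)→ 10

1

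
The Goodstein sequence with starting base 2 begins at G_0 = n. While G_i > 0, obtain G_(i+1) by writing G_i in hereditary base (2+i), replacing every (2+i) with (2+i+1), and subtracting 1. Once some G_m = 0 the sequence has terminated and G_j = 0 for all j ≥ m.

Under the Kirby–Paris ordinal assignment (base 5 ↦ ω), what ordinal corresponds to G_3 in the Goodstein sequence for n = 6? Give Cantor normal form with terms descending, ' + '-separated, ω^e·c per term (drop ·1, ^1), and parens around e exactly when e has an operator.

G_0 = 6. HB_2(6) = 2^2 + 2. Bump = 30. G_1 = 29.
G_1 = 29. HB_3(29) = 3^3 + 2. Bump = 258. G_2 = 257.
G_2 = 257. HB_4(257) = 4^4 + 1. Bump = 3126. G_3 = 3125.
G_3 = 3125. HB_5(3125) = 5^5. Bump = 46656. G_4 = 46655.

ω^ω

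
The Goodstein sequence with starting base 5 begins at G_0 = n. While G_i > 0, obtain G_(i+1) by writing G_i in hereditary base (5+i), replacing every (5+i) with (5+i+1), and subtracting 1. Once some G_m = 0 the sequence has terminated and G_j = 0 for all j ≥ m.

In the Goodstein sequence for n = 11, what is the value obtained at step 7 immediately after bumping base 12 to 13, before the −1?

(0) 11|_5 = 2·5 + 1 ↦ 2·6 + 1|_6 = 13 ⇒ 12
(1) 12|_6 = 2·6 ↦ 2·7|_7 = 14 ⇒ 13
(2) 13|_7 = 7 + 6 ↦ 8 + 6|_8 = 14 ⇒ 13
(3) 13|_8 = 8 + 5 ↦ 9 + 5|_9 = 14 ⇒ 13
(4) 13|_9 = 9 + 4 ↦ 10 + 4|_10 = 14 ⇒ 13
(5) 13|_10 = 10 + 3 ↦ 11 + 3|_11 = 14 ⇒ 13
(6) 13|_11 = 11 + 2 ↦ 12 + 2|_12 = 14 ⇒ 13
(7) 13|_12 = 12 + 1 ↦ 13 + 1|_13 = 14 ⇒ 13

14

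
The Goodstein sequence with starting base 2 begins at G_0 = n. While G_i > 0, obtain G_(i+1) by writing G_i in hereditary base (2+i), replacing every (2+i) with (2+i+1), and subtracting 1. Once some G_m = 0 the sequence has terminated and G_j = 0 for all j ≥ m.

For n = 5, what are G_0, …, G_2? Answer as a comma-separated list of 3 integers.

5, 27, 255

5 —HB2→ 2^2 + 1 —bump→ 3^3 + 1 = 28 —(−1)→ 27
27 —HB3→ 3^3 —bump→ 4^4 = 256 —(−1)→ 255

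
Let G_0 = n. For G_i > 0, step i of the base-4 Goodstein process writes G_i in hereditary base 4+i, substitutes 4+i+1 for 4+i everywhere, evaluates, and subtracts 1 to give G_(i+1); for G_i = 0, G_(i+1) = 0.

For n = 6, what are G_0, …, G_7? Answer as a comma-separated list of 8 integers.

G_0=6  [base 4] 4 + 2  →[4↦5]→  5 + 2 = 7  −1 ⇒ G_1=6
G_1=6  [base 5] 5 + 1  →[5↦6]→  6 + 1 = 7  −1 ⇒ G_2=6
G_2=6  [base 6] 6  →[6↦7]→  7 = 7  −1 ⇒ G_3=6
G_3=6  [base 7] 6  →[7↦8]→  6 = 6  −1 ⇒ G_4=5
G_4=5  [base 8] 5  →[8↦9]→  5 = 5  −1 ⇒ G_5=4
G_5=4  [base 9] 4  →[9↦10]→  4 = 4  −1 ⇒ G_6=3
G_6=3  [base 10] 3  →[10↦11]→  3 = 3  −1 ⇒ G_7=2

6, 6, 6, 6, 5, 4, 3, 2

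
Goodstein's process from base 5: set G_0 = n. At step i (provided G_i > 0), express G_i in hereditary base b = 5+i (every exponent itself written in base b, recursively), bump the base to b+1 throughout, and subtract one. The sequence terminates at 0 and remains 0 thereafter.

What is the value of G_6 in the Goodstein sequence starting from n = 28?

94

base 5: 28 = 5^2 + 3; at 6: 6^2 + 3 = 39; next = 38
base 6: 38 = 6^2 + 2; at 7: 7^2 + 2 = 51; next = 50
base 7: 50 = 7^2 + 1; at 8: 8^2 + 1 = 65; next = 64
base 8: 64 = 8^2; at 9: 9^2 = 81; next = 80
base 9: 80 = 8·9 + 8; at 10: 8·10 + 8 = 88; next = 87
base 10: 87 = 8·10 + 7; at 11: 8·11 + 7 = 95; next = 94
base 11: 94 = 8·11 + 6; at 12: 8·12 + 6 = 102; next = 101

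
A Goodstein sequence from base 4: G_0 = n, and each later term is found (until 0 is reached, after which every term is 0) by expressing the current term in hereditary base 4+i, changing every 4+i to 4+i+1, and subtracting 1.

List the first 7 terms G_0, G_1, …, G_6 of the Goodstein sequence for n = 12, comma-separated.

12, 14, 15, 16, 17, 18, 19

base 4: 12 = 3·4; at 5: 3·5 = 15; next = 14
base 5: 14 = 2·5 + 4; at 6: 2·6 + 4 = 16; next = 15
base 6: 15 = 2·6 + 3; at 7: 2·7 + 3 = 17; next = 16
base 7: 16 = 2·7 + 2; at 8: 2·8 + 2 = 18; next = 17
base 8: 17 = 2·8 + 1; at 9: 2·9 + 1 = 19; next = 18
base 9: 18 = 2·9; at 10: 2·10 = 20; next = 19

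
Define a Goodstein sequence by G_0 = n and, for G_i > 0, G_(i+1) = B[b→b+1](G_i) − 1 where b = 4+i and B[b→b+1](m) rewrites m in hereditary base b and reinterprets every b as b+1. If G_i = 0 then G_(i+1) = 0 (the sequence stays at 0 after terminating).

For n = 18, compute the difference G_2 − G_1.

G_0 = 18. HB_4(18) = 4^2 + 2. Bump = 27. G_1 = 26.
G_1 = 26. HB_5(26) = 5^2 + 1. Bump = 37. G_2 = 36.

10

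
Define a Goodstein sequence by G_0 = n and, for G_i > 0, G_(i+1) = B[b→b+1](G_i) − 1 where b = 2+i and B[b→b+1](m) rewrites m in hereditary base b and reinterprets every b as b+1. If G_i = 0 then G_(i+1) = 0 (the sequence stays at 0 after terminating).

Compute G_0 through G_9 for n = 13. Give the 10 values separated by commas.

(0) 13|_2 = 2^(2 + 1) + 2^2 + 1 ↦ 3^(3 + 1) + 3^3 + 1|_3 = 109 ⇒ 108
(1) 108|_3 = 3^(3 + 1) + 3^3 ↦ 4^(4 + 1) + 4^4|_4 = 1280 ⇒ 1279
(2) 1279|_4 = 4^(4 + 1) + 3·4^3 + 3·4^2 + 3·4 + 3 ↦ 5^(5 + 1) + 3·5^3 + 3·5^2 + 3·5 + 3|_5 = 16093 ⇒ 16092
(3) 16092|_5 = 5^(5 + 1) + 3·5^3 + 3·5^2 + 3·5 + 2 ↦ 6^(6 + 1) + 3·6^3 + 3·6^2 + 3·6 + 2|_6 = 280712 ⇒ 280711
(4) 280711|_6 = 6^(6 + 1) + 3·6^3 + 3·6^2 + 3·6 + 1 ↦ 7^(7 + 1) + 3·7^3 + 3·7^2 + 3·7 + 1|_7 = 5765999 ⇒ 5765998
(5) 5765998|_7 = 7^(7 + 1) + 3·7^3 + 3·7^2 + 3·7 ↦ 8^(8 + 1) + 3·8^3 + 3·8^2 + 3·8|_8 = 134219480 ⇒ 134219479
(6) 134219479|_8 = 8^(8 + 1) + 3·8^3 + 3·8^2 + 2·8 + 7 ↦ 9^(9 + 1) + 3·9^3 + 3·9^2 + 2·9 + 7|_9 = 3486786856 ⇒ 3486786855
(7) 3486786855|_9 = 9^(9 + 1) + 3·9^3 + 3·9^2 + 2·9 + 6 ↦ 10^(10 + 1) + 3·10^3 + 3·10^2 + 2·10 + 6|_10 = 100000003326 ⇒ 100000003325
(8) 100000003325|_10 = 10^(10 + 1) + 3·10^3 + 3·10^2 + 2·10 + 5 ↦ 11^(11 + 1) + 3·11^3 + 3·11^2 + 2·11 + 5|_11 = 3138428381104 ⇒ 3138428381103

13, 108, 1279, 16092, 280711, 5765998, 134219479, 3486786855, 100000003325, 3138428381103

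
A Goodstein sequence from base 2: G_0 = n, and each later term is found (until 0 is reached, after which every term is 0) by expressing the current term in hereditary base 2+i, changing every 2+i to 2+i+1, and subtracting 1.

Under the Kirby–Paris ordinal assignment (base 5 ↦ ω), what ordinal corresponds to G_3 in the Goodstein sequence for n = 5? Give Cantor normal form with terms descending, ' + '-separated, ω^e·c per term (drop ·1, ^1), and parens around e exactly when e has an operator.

(0) 5|_2 = 2^2 + 1 ↦ 3^3 + 1|_3 = 28 ⇒ 27
(1) 27|_3 = 3^3 ↦ 4^4|_4 = 256 ⇒ 255
(2) 255|_4 = 3·4^3 + 3·4^2 + 3·4 + 3 ↦ 3·5^3 + 3·5^2 + 3·5 + 3|_5 = 468 ⇒ 467
(3) 467|_5 = 3·5^3 + 3·5^2 + 3·5 + 2 ↦ 3·6^3 + 3·6^2 + 3·6 + 2|_6 = 776 ⇒ 775

ω^3·3 + ω^2·3 + ω·3 + 2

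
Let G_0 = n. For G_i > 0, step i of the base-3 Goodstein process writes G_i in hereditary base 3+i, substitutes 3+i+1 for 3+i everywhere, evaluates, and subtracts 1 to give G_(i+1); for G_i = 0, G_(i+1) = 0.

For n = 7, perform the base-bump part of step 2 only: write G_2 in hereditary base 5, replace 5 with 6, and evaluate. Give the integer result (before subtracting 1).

step 0: 7 = 2·3 + 1; sub 4 for 3: 2·4 + 1; = 9; G_1 = 9−1 = 8
step 1: 8 = 2·4; sub 5 for 4: 2·5; = 10; G_2 = 10−1 = 9

10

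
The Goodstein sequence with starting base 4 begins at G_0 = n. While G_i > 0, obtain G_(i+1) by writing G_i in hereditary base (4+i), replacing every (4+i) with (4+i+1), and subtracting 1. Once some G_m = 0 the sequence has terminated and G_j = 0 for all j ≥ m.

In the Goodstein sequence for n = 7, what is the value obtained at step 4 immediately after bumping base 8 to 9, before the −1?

7

i=0: 7 = 4 + 3 (b=4); 4→5: 5 + 3 = 8; 8−1 = 7
i=1: 7 = 5 + 2 (b=5); 5→6: 6 + 2 = 8; 8−1 = 7
i=2: 7 = 6 + 1 (b=6); 6→7: 7 + 1 = 8; 8−1 = 7
i=3: 7 = 7 (b=7); 7→8: 8 = 8; 8−1 = 7
i=4: 7 = 7 (b=8); 8→9: 7 = 7; 7−1 = 6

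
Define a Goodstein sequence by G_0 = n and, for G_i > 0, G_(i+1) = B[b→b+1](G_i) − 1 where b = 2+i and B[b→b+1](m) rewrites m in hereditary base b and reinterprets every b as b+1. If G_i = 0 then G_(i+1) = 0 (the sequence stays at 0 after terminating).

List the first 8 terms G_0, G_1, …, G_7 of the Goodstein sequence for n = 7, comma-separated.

7, 30, 259, 3127, 46657, 823543, 16777215, 37665879

G_0=7  [base 2] 2^2 + 2 + 1  →[2↦3]→  3^3 + 3 + 1 = 31  −1 ⇒ G_1=30
G_1=30  [base 3] 3^3 + 3  →[3↦4]→  4^4 + 4 = 260  −1 ⇒ G_2=259
G_2=259  [base 4] 4^4 + 3  →[4↦5]→  5^5 + 3 = 3128  −1 ⇒ G_3=3127
G_3=3127  [base 5] 5^5 + 2  →[5↦6]→  6^6 + 2 = 46658  −1 ⇒ G_4=46657
G_4=46657  [base 6] 6^6 + 1  →[6↦7]→  7^7 + 1 = 823544  −1 ⇒ G_5=823543
G_5=823543  [base 7] 7^7  →[7↦8]→  8^8 = 16777216  −1 ⇒ G_6=16777215
G_6=16777215  [base 8] 7·8^7 + 7·8^6 + 7·8^5 + 7·8^4 + 7·8^3 + 7·8^2 + 7·8 + 7  →[8↦9]→  7·9^7 + 7·9^6 + 7·9^5 + 7·9^4 + 7·9^3 + 7·9^2 + 7·9 + 7 = 37665880  −1 ⇒ G_7=37665879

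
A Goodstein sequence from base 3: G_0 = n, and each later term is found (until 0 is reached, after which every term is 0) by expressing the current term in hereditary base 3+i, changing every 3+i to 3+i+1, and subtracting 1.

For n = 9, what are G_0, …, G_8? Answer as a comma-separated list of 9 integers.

base 3: 9 = 3^2; at 4: 4^2 = 16; next = 15
base 4: 15 = 3·4 + 3; at 5: 3·5 + 3 = 18; next = 17
base 5: 17 = 3·5 + 2; at 6: 3·6 + 2 = 20; next = 19
base 6: 19 = 3·6 + 1; at 7: 3·7 + 1 = 22; next = 21
base 7: 21 = 3·7; at 8: 3·8 = 24; next = 23
base 8: 23 = 2·8 + 7; at 9: 2·9 + 7 = 25; next = 24
base 9: 24 = 2·9 + 6; at 10: 2·10 + 6 = 26; next = 25
base 10: 25 = 2·10 + 5; at 11: 2·11 + 5 = 27; next = 26

9, 15, 17, 19, 21, 23, 24, 25, 26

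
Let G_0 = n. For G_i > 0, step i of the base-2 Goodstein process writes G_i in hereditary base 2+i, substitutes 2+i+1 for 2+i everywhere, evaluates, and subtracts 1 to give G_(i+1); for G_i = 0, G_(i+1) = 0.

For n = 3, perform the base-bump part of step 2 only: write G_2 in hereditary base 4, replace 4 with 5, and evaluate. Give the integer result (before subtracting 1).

[0] 3 ≡ 2 + 1 (base 2). Lift 3: 4. −1: 3.
[1] 3 ≡ 3 (base 3). Lift 4: 4. −1: 3.

3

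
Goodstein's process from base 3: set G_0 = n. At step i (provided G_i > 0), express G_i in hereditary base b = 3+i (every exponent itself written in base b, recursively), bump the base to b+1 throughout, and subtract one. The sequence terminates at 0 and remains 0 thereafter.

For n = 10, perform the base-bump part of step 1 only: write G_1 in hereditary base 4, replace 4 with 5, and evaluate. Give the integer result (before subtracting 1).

25

[0] 10 ≡ 3^2 + 1 (base 3). Lift 4: 17. −1: 16.
[1] 16 ≡ 4^2 (base 4). Lift 5: 25. −1: 24.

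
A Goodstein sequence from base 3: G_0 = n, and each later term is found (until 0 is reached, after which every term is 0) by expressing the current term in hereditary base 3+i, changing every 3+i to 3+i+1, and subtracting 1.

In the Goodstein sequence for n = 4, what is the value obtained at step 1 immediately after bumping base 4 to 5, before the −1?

5

base 3: 4 = 3 + 1; at 4: 4 + 1 = 5; next = 4
base 4: 4 = 4; at 5: 5 = 5; next = 4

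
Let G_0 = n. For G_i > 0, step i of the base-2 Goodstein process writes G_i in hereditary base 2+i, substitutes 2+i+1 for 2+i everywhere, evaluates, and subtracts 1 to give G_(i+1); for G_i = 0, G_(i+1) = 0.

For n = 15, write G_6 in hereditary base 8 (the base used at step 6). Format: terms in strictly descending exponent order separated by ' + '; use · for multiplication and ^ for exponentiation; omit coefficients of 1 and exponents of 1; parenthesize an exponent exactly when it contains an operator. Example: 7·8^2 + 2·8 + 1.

8^(8 + 1) + 7·8^7 + 7·8^6 + 7·8^5 + 7·8^4 + 7·8^3 + 7·8^2 + 7·8 + 7

15 —HB2→ 2^(2 + 1) + 2^2 + 2 + 1 —bump→ 3^(3 + 1) + 3^3 + 3 + 1 = 112 —(−1)→ 111
111 —HB3→ 3^(3 + 1) + 3^3 + 3 —bump→ 4^(4 + 1) + 4^4 + 4 = 1284 —(−1)→ 1283
1283 —HB4→ 4^(4 + 1) + 4^4 + 3 —bump→ 5^(5 + 1) + 5^5 + 3 = 18753 —(−1)→ 18752
18752 —HB5→ 5^(5 + 1) + 5^5 + 2 —bump→ 6^(6 + 1) + 6^6 + 2 = 326594 —(−1)→ 326593
326593 —HB6→ 6^(6 + 1) + 6^6 + 1 —bump→ 7^(7 + 1) + 7^7 + 1 = 6588345 —(−1)→ 6588344
6588344 —HB7→ 7^(7 + 1) + 7^7 —bump→ 8^(8 + 1) + 8^8 = 150994944 —(−1)→ 150994943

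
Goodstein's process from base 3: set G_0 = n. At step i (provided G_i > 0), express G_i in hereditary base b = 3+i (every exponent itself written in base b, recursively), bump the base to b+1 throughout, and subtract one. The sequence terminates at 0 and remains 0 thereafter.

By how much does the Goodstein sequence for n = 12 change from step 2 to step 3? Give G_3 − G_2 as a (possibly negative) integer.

base 3: 12 = 3^2 + 3; at 4: 4^2 + 4 = 20; next = 19
base 4: 19 = 4^2 + 3; at 5: 5^2 + 3 = 28; next = 27
base 5: 27 = 5^2 + 2; at 6: 6^2 + 2 = 38; next = 37

10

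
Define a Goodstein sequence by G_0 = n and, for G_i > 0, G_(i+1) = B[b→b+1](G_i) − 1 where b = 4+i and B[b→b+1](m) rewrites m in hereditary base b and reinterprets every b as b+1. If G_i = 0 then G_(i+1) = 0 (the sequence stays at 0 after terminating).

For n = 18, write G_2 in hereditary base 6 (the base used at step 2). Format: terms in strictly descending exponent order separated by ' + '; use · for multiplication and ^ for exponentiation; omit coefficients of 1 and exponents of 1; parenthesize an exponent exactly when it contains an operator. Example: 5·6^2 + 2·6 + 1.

6^2

base 4: 18 = 4^2 + 2; at 5: 5^2 + 2 = 27; next = 26
base 5: 26 = 5^2 + 1; at 6: 6^2 + 1 = 37; next = 36
base 6: 36 = 6^2; at 7: 7^2 = 49; next = 48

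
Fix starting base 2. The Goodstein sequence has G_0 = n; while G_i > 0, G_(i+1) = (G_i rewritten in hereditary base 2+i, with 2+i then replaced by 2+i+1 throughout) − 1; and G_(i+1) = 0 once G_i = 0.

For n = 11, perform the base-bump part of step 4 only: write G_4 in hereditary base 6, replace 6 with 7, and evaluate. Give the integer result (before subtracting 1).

5764802

base 2: 11 = 2^(2 + 1) + 2 + 1; at 3: 3^(3 + 1) + 3 + 1 = 85; next = 84
base 3: 84 = 3^(3 + 1) + 3; at 4: 4^(4 + 1) + 4 = 1028; next = 1027
base 4: 1027 = 4^(4 + 1) + 3; at 5: 5^(5 + 1) + 3 = 15628; next = 15627
base 5: 15627 = 5^(5 + 1) + 2; at 6: 6^(6 + 1) + 2 = 279938; next = 279937
base 6: 279937 = 6^(6 + 1) + 1; at 7: 7^(7 + 1) + 1 = 5764802; next = 5764801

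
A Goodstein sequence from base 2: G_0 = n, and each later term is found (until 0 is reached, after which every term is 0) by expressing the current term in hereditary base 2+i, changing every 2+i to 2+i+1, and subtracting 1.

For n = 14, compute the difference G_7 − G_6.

3352711577

(0) 14|_2 = 2^(2 + 1) + 2^2 + 2 ↦ 3^(3 + 1) + 3^3 + 3|_3 = 111 ⇒ 110
(1) 110|_3 = 3^(3 + 1) + 3^3 + 2 ↦ 4^(4 + 1) + 4^4 + 2|_4 = 1282 ⇒ 1281
(2) 1281|_4 = 4^(4 + 1) + 4^4 + 1 ↦ 5^(5 + 1) + 5^5 + 1|_5 = 18751 ⇒ 18750
(3) 18750|_5 = 5^(5 + 1) + 5^5 ↦ 6^(6 + 1) + 6^6|_6 = 326592 ⇒ 326591
(4) 326591|_6 = 6^(6 + 1) + 5·6^5 + 5·6^4 + 5·6^3 + 5·6^2 + 5·6 + 5 ↦ 7^(7 + 1) + 5·7^5 + 5·7^4 + 5·7^3 + 5·7^2 + 5·7 + 5|_7 = 5862841 ⇒ 5862840
(5) 5862840|_7 = 7^(7 + 1) + 5·7^5 + 5·7^4 + 5·7^3 + 5·7^2 + 5·7 + 4 ↦ 8^(8 + 1) + 5·8^5 + 5·8^4 + 5·8^3 + 5·8^2 + 5·8 + 4|_8 = 134404972 ⇒ 134404971
(6) 134404971|_8 = 8^(8 + 1) + 5·8^5 + 5·8^4 + 5·8^3 + 5·8^2 + 5·8 + 3 ↦ 9^(9 + 1) + 5·9^5 + 5·9^4 + 5·9^3 + 5·9^2 + 5·9 + 3|_9 = 3487116549 ⇒ 3487116548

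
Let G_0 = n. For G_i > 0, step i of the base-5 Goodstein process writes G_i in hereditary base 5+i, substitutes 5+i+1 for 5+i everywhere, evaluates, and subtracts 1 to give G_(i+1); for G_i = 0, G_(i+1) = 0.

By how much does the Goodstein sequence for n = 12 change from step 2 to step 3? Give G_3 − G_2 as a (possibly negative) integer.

1

G_0=12  [base 5] 2·5 + 2  →[5↦6]→  2·6 + 2 = 14  −1 ⇒ G_1=13
G_1=13  [base 6] 2·6 + 1  →[6↦7]→  2·7 + 1 = 15  −1 ⇒ G_2=14
G_2=14  [base 7] 2·7  →[7↦8]→  2·8 = 16  −1 ⇒ G_3=15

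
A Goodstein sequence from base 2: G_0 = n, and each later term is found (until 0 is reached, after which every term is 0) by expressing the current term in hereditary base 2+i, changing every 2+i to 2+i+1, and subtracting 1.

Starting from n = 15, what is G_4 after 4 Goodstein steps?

326593

G_0 = 15. HB_2(15) = 2^(2 + 1) + 2^2 + 2 + 1. Bump = 112. G_1 = 111.
G_1 = 111. HB_3(111) = 3^(3 + 1) + 3^3 + 3. Bump = 1284. G_2 = 1283.
G_2 = 1283. HB_4(1283) = 4^(4 + 1) + 4^4 + 3. Bump = 18753. G_3 = 18752.
G_3 = 18752. HB_5(18752) = 5^(5 + 1) + 5^5 + 2. Bump = 326594. G_4 = 326593.
G_4 = 326593. HB_6(326593) = 6^(6 + 1) + 6^6 + 1. Bump = 6588345. G_5 = 6588344.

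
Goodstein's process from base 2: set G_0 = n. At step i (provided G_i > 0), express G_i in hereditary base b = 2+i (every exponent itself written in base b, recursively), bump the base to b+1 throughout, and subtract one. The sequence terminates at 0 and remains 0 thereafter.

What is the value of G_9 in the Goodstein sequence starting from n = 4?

G_0=4  [base 2] 2^2  →[2↦3]→  3^3 = 27  −1 ⇒ G_1=26
G_1=26  [base 3] 2·3^2 + 2·3 + 2  →[3↦4]→  2·4^2 + 2·4 + 2 = 42  −1 ⇒ G_2=41
G_2=41  [base 4] 2·4^2 + 2·4 + 1  →[4↦5]→  2·5^2 + 2·5 + 1 = 61  −1 ⇒ G_3=60
G_3=60  [base 5] 2·5^2 + 2·5  →[5↦6]→  2·6^2 + 2·6 = 84  −1 ⇒ G_4=83
G_4=83  [base 6] 2·6^2 + 6 + 5  →[6↦7]→  2·7^2 + 7 + 5 = 110  −1 ⇒ G_5=109
G_5=109  [base 7] 2·7^2 + 7 + 4  →[7↦8]→  2·8^2 + 8 + 4 = 140  −1 ⇒ G_6=139
G_6=139  [base 8] 2·8^2 + 8 + 3  →[8↦9]→  2·9^2 + 9 + 3 = 174  −1 ⇒ G_7=173
G_7=173  [base 9] 2·9^2 + 9 + 2  →[9↦10]→  2·10^2 + 10 + 2 = 212  −1 ⇒ G_8=211
G_8=211  [base 10] 2·10^2 + 10 + 1  →[10↦11]→  2·11^2 + 11 + 1 = 254  −1 ⇒ G_9=253

253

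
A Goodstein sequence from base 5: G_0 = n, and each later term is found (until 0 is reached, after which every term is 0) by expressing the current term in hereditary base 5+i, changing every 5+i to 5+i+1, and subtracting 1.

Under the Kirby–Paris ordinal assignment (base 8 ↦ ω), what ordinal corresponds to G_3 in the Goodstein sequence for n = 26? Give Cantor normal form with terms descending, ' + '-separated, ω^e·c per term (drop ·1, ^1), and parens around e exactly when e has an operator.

G_0 = 26. HB_5(26) = 5^2 + 1. Bump = 37. G_1 = 36.
G_1 = 36. HB_6(36) = 6^2. Bump = 49. G_2 = 48.
G_2 = 48. HB_7(48) = 6·7 + 6. Bump = 54. G_3 = 53.

ω·6 + 5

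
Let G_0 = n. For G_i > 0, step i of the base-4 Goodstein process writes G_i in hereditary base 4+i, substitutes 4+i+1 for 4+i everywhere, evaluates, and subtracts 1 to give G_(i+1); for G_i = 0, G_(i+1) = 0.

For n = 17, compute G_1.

i=0: 17 = 4^2 + 1 (b=4); 4→5: 5^2 + 1 = 26; 26−1 = 25
i=1: 25 = 5^2 (b=5); 5→6: 6^2 = 36; 36−1 = 35

25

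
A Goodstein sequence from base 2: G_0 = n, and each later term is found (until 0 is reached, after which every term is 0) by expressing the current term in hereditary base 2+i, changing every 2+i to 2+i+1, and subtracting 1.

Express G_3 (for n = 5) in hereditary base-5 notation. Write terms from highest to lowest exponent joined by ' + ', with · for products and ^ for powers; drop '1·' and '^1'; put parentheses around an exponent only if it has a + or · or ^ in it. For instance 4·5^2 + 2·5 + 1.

i=0: 5 = 2^2 + 1 (b=2); 2→3: 3^3 + 1 = 28; 28−1 = 27
i=1: 27 = 3^3 (b=3); 3→4: 4^4 = 256; 256−1 = 255
i=2: 255 = 3·4^3 + 3·4^2 + 3·4 + 3 (b=4); 4→5: 3·5^3 + 3·5^2 + 3·5 + 3 = 468; 468−1 = 467

3·5^3 + 3·5^2 + 3·5 + 2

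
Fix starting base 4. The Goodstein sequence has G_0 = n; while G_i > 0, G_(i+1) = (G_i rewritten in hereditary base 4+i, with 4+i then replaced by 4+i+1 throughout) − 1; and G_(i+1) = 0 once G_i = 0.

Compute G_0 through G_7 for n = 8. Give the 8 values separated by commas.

[0] 8 ≡ 2·4 (base 4). Lift 5: 10. −1: 9.
[1] 9 ≡ 5 + 4 (base 5). Lift 6: 10. −1: 9.
[2] 9 ≡ 6 + 3 (base 6). Lift 7: 10. −1: 9.
[3] 9 ≡ 7 + 2 (base 7). Lift 8: 10. −1: 9.
[4] 9 ≡ 8 + 1 (base 8). Lift 9: 10. −1: 9.
[5] 9 ≡ 9 (base 9). Lift 10: 10. −1: 9.
[6] 9 ≡ 9 (base 10). Lift 11: 9. −1: 8.

8, 9, 9, 9, 9, 9, 9, 8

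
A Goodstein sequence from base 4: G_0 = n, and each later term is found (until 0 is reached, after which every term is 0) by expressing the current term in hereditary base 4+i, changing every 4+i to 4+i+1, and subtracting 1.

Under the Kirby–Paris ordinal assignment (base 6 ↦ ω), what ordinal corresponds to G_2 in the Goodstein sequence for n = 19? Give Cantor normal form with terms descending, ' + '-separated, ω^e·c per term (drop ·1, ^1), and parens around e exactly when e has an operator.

ω^2 + 1

19 —HB4→ 4^2 + 3 —bump→ 5^2 + 3 = 28 —(−1)→ 27
27 —HB5→ 5^2 + 2 —bump→ 6^2 + 2 = 38 —(−1)→ 37
37 —HB6→ 6^2 + 1 —bump→ 7^2 + 1 = 50 —(−1)→ 49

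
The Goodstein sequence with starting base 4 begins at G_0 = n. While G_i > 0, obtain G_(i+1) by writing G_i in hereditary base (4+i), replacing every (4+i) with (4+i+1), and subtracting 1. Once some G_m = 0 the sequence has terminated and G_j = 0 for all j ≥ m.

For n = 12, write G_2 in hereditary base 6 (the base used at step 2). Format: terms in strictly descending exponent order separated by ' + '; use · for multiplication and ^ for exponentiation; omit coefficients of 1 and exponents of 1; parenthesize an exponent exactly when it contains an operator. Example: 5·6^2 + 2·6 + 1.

2·6 + 3

base 4: 12 = 3·4; at 5: 3·5 = 15; next = 14
base 5: 14 = 2·5 + 4; at 6: 2·6 + 4 = 16; next = 15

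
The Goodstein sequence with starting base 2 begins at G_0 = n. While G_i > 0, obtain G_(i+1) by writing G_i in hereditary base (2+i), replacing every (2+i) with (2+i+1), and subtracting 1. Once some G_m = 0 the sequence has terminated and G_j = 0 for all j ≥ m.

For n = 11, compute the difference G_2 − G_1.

943

step 0: 11 = 2^(2 + 1) + 2 + 1; sub 3 for 2: 3^(3 + 1) + 3 + 1; = 85; G_1 = 85−1 = 84
step 1: 84 = 3^(3 + 1) + 3; sub 4 for 3: 4^(4 + 1) + 4; = 1028; G_2 = 1028−1 = 1027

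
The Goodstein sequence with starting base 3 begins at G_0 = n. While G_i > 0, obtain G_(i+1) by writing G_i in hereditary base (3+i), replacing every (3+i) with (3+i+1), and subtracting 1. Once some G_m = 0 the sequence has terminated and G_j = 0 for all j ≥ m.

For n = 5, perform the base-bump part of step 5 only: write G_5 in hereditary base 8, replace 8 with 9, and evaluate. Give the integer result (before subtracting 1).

3

[0] 5 ≡ 3 + 2 (base 3). Lift 4: 6. −1: 5.
[1] 5 ≡ 4 + 1 (base 4). Lift 5: 6. −1: 5.
[2] 5 ≡ 5 (base 5). Lift 6: 6. −1: 5.
[3] 5 ≡ 5 (base 6). Lift 7: 5. −1: 4.
[4] 4 ≡ 4 (base 7). Lift 8: 4. −1: 3.
[5] 3 ≡ 3 (base 8). Lift 9: 3. −1: 2.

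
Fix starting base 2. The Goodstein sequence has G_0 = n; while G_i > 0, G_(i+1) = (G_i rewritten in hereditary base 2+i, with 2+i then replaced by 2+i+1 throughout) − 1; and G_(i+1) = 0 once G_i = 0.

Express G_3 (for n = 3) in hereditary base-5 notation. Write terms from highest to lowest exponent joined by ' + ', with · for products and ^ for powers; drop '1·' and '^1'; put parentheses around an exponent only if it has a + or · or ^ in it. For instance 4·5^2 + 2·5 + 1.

G_0=3  [base 2] 2 + 1  →[2↦3]→  3 + 1 = 4  −1 ⇒ G_1=3
G_1=3  [base 3] 3  →[3↦4]→  4 = 4  −1 ⇒ G_2=3
G_2=3  [base 4] 3  →[4↦5]→  3 = 3  −1 ⇒ G_3=2

2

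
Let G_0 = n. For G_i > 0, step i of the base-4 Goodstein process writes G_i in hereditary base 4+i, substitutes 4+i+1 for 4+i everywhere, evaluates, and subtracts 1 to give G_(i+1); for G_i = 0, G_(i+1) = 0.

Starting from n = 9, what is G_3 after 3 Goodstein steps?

G_0=9  [base 4] 2·4 + 1  →[4↦5]→  2·5 + 1 = 11  −1 ⇒ G_1=10
G_1=10  [base 5] 2·5  →[5↦6]→  2·6 = 12  −1 ⇒ G_2=11
G_2=11  [base 6] 6 + 5  →[6↦7]→  7 + 5 = 12  −1 ⇒ G_3=11

11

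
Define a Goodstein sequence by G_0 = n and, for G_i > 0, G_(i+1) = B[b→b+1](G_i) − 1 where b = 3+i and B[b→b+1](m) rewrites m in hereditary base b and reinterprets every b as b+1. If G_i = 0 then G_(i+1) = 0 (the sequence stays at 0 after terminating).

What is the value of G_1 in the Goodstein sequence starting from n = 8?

9

[0] 8 ≡ 2·3 + 2 (base 3). Lift 4: 10. −1: 9.
[1] 9 ≡ 2·4 + 1 (base 4). Lift 5: 11. −1: 10.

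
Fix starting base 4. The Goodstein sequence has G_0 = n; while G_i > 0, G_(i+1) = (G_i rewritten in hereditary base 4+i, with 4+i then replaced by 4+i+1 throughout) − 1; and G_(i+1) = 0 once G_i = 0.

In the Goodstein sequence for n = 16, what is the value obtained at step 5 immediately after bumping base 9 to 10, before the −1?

40

step 0: 16 = 4^2; sub 5 for 4: 5^2; = 25; G_1 = 25−1 = 24
step 1: 24 = 4·5 + 4; sub 6 for 5: 4·6 + 4; = 28; G_2 = 28−1 = 27
step 2: 27 = 4·6 + 3; sub 7 for 6: 4·7 + 3; = 31; G_3 = 31−1 = 30
step 3: 30 = 4·7 + 2; sub 8 for 7: 4·8 + 2; = 34; G_4 = 34−1 = 33
step 4: 33 = 4·8 + 1; sub 9 for 8: 4·9 + 1; = 37; G_5 = 37−1 = 36
step 5: 36 = 4·9; sub 10 for 9: 4·10; = 40; G_6 = 40−1 = 39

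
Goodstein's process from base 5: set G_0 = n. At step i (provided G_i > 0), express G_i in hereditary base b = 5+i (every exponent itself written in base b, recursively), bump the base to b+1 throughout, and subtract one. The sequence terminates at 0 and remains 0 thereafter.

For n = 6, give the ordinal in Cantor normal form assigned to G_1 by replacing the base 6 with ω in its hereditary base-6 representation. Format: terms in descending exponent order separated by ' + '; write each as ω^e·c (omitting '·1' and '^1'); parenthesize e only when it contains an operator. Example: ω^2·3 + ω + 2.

ω

G_0=6  [base 5] 5 + 1  →[5↦6]→  6 + 1 = 7  −1 ⇒ G_1=6
G_1=6  [base 6] 6  →[6↦7]→  7 = 7  −1 ⇒ G_2=6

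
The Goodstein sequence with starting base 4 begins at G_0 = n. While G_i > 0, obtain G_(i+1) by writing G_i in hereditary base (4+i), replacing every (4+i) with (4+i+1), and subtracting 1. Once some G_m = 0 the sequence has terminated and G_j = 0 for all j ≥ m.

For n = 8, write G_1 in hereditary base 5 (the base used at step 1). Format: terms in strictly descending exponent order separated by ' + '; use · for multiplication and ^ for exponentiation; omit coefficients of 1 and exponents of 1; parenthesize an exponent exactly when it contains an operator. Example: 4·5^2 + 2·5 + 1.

5 + 4

8 —HB4→ 2·4 —bump→ 2·5 = 10 —(−1)→ 9
9 —HB5→ 5 + 4 —bump→ 6 + 4 = 10 —(−1)→ 9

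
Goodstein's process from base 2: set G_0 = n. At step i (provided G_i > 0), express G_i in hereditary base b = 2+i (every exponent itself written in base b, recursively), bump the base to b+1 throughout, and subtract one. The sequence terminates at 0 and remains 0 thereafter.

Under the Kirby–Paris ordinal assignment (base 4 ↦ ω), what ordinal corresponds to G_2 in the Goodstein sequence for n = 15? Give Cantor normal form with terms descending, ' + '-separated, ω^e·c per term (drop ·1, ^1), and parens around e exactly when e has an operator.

G_0=15  [base 2] 2^(2 + 1) + 2^2 + 2 + 1  →[2↦3]→  3^(3 + 1) + 3^3 + 3 + 1 = 112  −1 ⇒ G_1=111
G_1=111  [base 3] 3^(3 + 1) + 3^3 + 3  →[3↦4]→  4^(4 + 1) + 4^4 + 4 = 1284  −1 ⇒ G_2=1283

ω^(ω + 1) + ω^ω + 3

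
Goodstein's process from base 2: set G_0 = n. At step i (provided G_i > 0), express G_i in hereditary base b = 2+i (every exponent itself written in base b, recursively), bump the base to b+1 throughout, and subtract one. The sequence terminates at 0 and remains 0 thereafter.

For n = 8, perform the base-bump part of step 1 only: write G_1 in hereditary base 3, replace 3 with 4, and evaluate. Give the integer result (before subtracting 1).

G_0 = 8. HB_2(8) = 2^(2 + 1). Bump = 81. G_1 = 80.
G_1 = 80. HB_3(80) = 2·3^3 + 2·3^2 + 2·3 + 2. Bump = 554. G_2 = 553.

554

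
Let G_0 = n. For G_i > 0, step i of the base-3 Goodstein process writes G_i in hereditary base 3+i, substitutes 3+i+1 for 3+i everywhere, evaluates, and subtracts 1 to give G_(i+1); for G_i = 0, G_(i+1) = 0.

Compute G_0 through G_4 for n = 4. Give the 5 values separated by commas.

i=0: 4 = 3 + 1 (b=3); 3→4: 4 + 1 = 5; 5−1 = 4
i=1: 4 = 4 (b=4); 4→5: 5 = 5; 5−1 = 4
i=2: 4 = 4 (b=5); 5→6: 4 = 4; 4−1 = 3
i=3: 3 = 3 (b=6); 6→7: 3 = 3; 3−1 = 2

4, 4, 4, 3, 2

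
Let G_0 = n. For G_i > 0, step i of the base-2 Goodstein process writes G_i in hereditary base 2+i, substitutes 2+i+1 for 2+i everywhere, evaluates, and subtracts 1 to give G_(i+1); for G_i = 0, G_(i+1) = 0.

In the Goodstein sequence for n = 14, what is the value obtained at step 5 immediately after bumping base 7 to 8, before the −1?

134404972

G_0 = 14. HB_2(14) = 2^(2 + 1) + 2^2 + 2. Bump = 111. G_1 = 110.
G_1 = 110. HB_3(110) = 3^(3 + 1) + 3^3 + 2. Bump = 1282. G_2 = 1281.
G_2 = 1281. HB_4(1281) = 4^(4 + 1) + 4^4 + 1. Bump = 18751. G_3 = 18750.
G_3 = 18750. HB_5(18750) = 5^(5 + 1) + 5^5. Bump = 326592. G_4 = 326591.
G_4 = 326591. HB_6(326591) = 6^(6 + 1) + 5·6^5 + 5·6^4 + 5·6^3 + 5·6^2 + 5·6 + 5. Bump = 5862841. G_5 = 5862840.
G_5 = 5862840. HB_7(5862840) = 7^(7 + 1) + 5·7^5 + 5·7^4 + 5·7^3 + 5·7^2 + 5·7 + 4. Bump = 134404972. G_6 = 134404971.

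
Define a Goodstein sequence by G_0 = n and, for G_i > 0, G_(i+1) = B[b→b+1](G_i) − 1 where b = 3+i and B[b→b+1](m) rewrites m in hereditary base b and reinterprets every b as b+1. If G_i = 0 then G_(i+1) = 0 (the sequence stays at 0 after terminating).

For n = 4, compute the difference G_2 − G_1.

(0) 4|_3 = 3 + 1 ↦ 4 + 1|_4 = 5 ⇒ 4
(1) 4|_4 = 4 ↦ 5|_5 = 5 ⇒ 4

0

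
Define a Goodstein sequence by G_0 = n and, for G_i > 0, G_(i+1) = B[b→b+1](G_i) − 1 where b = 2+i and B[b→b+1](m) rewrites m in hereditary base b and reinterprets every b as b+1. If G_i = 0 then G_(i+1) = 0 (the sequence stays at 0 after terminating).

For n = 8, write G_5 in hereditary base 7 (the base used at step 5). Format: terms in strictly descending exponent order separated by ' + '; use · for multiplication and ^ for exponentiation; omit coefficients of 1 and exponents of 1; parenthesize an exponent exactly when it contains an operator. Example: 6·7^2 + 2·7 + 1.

2·7^7 + 2·7^2 + 7 + 4

[0] 8 ≡ 2^(2 + 1) (base 2). Lift 3: 81. −1: 80.
[1] 80 ≡ 2·3^3 + 2·3^2 + 2·3 + 2 (base 3). Lift 4: 554. −1: 553.
[2] 553 ≡ 2·4^4 + 2·4^2 + 2·4 + 1 (base 4). Lift 5: 6311. −1: 6310.
[3] 6310 ≡ 2·5^5 + 2·5^2 + 2·5 (base 5). Lift 6: 93396. −1: 93395.
[4] 93395 ≡ 2·6^6 + 2·6^2 + 6 + 5 (base 6). Lift 7: 1647196. −1: 1647195.
[5] 1647195 ≡ 2·7^7 + 2·7^2 + 7 + 4 (base 7). Lift 8: 33554572. −1: 33554571.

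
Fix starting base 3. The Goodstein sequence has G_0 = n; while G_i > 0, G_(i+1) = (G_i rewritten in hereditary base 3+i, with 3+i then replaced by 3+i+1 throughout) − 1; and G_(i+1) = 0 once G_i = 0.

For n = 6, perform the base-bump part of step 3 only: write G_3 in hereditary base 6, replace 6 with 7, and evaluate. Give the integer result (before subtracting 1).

8

i=0: 6 = 2·3 (b=3); 3→4: 2·4 = 8; 8−1 = 7
i=1: 7 = 4 + 3 (b=4); 4→5: 5 + 3 = 8; 8−1 = 7
i=2: 7 = 5 + 2 (b=5); 5→6: 6 + 2 = 8; 8−1 = 7
i=3: 7 = 6 + 1 (b=6); 6→7: 7 + 1 = 8; 8−1 = 7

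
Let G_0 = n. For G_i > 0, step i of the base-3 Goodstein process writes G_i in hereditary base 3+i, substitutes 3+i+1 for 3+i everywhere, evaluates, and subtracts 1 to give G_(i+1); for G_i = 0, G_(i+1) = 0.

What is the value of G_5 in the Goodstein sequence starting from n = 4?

1

G_0 = 4. HB_3(4) = 3 + 1. Bump = 5. G_1 = 4.
G_1 = 4. HB_4(4) = 4. Bump = 5. G_2 = 4.
G_2 = 4. HB_5(4) = 4. Bump = 4. G_3 = 3.
G_3 = 3. HB_6(3) = 3. Bump = 3. G_4 = 2.
G_4 = 2. HB_7(2) = 2. Bump = 2. G_5 = 1.
G_5 = 1. HB_8(1) = 1. Bump = 1. G_6 = 0.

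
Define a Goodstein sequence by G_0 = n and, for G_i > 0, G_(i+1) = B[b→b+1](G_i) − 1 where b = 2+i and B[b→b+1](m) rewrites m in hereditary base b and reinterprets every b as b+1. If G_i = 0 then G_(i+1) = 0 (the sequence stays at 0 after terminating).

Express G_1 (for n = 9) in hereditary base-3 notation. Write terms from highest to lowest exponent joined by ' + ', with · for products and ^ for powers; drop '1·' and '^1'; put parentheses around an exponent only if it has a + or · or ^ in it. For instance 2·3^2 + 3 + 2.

3^(3 + 1)

step 0: 9 = 2^(2 + 1) + 1; sub 3 for 2: 3^(3 + 1) + 1; = 82; G_1 = 82−1 = 81
step 1: 81 = 3^(3 + 1); sub 4 for 3: 4^(4 + 1); = 1024; G_2 = 1024−1 = 1023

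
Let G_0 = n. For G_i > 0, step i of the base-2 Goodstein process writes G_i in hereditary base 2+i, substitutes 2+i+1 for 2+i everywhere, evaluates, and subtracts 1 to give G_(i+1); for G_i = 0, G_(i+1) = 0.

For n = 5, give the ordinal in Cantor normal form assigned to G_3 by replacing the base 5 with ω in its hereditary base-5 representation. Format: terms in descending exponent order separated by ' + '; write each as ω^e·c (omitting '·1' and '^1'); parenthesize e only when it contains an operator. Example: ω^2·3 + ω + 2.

ω^3·3 + ω^2·3 + ω·3 + 2

(0) 5|_2 = 2^2 + 1 ↦ 3^3 + 1|_3 = 28 ⇒ 27
(1) 27|_3 = 3^3 ↦ 4^4|_4 = 256 ⇒ 255
(2) 255|_4 = 3·4^3 + 3·4^2 + 3·4 + 3 ↦ 3·5^3 + 3·5^2 + 3·5 + 3|_5 = 468 ⇒ 467
(3) 467|_5 = 3·5^3 + 3·5^2 + 3·5 + 2 ↦ 3·6^3 + 3·6^2 + 3·6 + 2|_6 = 776 ⇒ 775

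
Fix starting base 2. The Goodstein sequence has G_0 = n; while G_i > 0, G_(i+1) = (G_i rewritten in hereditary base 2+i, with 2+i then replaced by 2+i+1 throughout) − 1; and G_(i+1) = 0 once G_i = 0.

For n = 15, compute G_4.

15 —HB2→ 2^(2 + 1) + 2^2 + 2 + 1 —bump→ 3^(3 + 1) + 3^3 + 3 + 1 = 112 —(−1)→ 111
111 —HB3→ 3^(3 + 1) + 3^3 + 3 —bump→ 4^(4 + 1) + 4^4 + 4 = 1284 —(−1)→ 1283
1283 —HB4→ 4^(4 + 1) + 4^4 + 3 —bump→ 5^(5 + 1) + 5^5 + 3 = 18753 —(−1)→ 18752
18752 —HB5→ 5^(5 + 1) + 5^5 + 2 —bump→ 6^(6 + 1) + 6^6 + 2 = 326594 —(−1)→ 326593

326593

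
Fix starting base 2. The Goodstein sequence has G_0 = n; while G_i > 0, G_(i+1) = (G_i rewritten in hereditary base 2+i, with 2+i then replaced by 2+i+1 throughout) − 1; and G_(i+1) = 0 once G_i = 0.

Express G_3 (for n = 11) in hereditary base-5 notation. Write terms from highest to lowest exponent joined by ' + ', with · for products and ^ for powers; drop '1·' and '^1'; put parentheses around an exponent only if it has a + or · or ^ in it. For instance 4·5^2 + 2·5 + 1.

(0) 11|_2 = 2^(2 + 1) + 2 + 1 ↦ 3^(3 + 1) + 3 + 1|_3 = 85 ⇒ 84
(1) 84|_3 = 3^(3 + 1) + 3 ↦ 4^(4 + 1) + 4|_4 = 1028 ⇒ 1027
(2) 1027|_4 = 4^(4 + 1) + 3 ↦ 5^(5 + 1) + 3|_5 = 15628 ⇒ 15627

5^(5 + 1) + 2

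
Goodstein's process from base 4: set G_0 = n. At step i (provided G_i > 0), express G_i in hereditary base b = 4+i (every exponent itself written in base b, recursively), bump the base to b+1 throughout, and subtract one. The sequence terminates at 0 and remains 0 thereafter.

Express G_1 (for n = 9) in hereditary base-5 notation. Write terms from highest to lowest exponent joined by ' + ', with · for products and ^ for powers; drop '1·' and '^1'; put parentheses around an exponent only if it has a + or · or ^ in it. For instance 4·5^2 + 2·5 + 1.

9 —HB4→ 2·4 + 1 —bump→ 2·5 + 1 = 11 —(−1)→ 10
10 —HB5→ 2·5 —bump→ 2·6 = 12 —(−1)→ 11

2·5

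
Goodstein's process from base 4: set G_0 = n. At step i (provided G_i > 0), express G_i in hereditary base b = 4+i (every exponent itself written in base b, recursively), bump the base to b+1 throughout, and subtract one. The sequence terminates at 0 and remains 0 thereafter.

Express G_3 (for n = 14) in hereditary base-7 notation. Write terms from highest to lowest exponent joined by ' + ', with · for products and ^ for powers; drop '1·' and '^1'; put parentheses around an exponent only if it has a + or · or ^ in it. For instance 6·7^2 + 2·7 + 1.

base 4: 14 = 3·4 + 2; at 5: 3·5 + 2 = 17; next = 16
base 5: 16 = 3·5 + 1; at 6: 3·6 + 1 = 19; next = 18
base 6: 18 = 3·6; at 7: 3·7 = 21; next = 20
base 7: 20 = 2·7 + 6; at 8: 2·8 + 6 = 22; next = 21

2·7 + 6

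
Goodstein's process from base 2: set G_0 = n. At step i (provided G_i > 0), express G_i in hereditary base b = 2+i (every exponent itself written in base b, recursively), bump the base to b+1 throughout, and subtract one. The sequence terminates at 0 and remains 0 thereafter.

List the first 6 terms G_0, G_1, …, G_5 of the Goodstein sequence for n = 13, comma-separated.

13, 108, 1279, 16092, 280711, 5765998

step 0: 13 = 2^(2 + 1) + 2^2 + 1; sub 3 for 2: 3^(3 + 1) + 3^3 + 1; = 109; G_1 = 109−1 = 108
step 1: 108 = 3^(3 + 1) + 3^3; sub 4 for 3: 4^(4 + 1) + 4^4; = 1280; G_2 = 1280−1 = 1279
step 2: 1279 = 4^(4 + 1) + 3·4^3 + 3·4^2 + 3·4 + 3; sub 5 for 4: 5^(5 + 1) + 3·5^3 + 3·5^2 + 3·5 + 3; = 16093; G_3 = 16093−1 = 16092
step 3: 16092 = 5^(5 + 1) + 3·5^3 + 3·5^2 + 3·5 + 2; sub 6 for 5: 6^(6 + 1) + 3·6^3 + 3·6^2 + 3·6 + 2; = 280712; G_4 = 280712−1 = 280711
step 4: 280711 = 6^(6 + 1) + 3·6^3 + 3·6^2 + 3·6 + 1; sub 7 for 6: 7^(7 + 1) + 3·7^3 + 3·7^2 + 3·7 + 1; = 5765999; G_5 = 5765999−1 = 5765998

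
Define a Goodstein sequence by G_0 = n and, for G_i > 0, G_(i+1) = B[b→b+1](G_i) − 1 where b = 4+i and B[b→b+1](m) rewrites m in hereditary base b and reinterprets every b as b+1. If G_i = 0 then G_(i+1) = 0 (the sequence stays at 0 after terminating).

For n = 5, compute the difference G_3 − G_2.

-1

i=0: 5 = 4 + 1 (b=4); 4→5: 5 + 1 = 6; 6−1 = 5
i=1: 5 = 5 (b=5); 5→6: 6 = 6; 6−1 = 5
i=2: 5 = 5 (b=6); 6→7: 5 = 5; 5−1 = 4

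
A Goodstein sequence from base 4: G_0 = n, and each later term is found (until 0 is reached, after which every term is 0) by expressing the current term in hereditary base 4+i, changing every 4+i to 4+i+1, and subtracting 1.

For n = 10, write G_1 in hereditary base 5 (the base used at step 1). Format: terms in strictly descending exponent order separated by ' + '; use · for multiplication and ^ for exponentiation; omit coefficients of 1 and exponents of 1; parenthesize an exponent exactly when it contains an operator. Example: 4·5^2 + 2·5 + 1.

(0) 10|_4 = 2·4 + 2 ↦ 2·5 + 2|_5 = 12 ⇒ 11
(1) 11|_5 = 2·5 + 1 ↦ 2·6 + 1|_6 = 13 ⇒ 12

2·5 + 1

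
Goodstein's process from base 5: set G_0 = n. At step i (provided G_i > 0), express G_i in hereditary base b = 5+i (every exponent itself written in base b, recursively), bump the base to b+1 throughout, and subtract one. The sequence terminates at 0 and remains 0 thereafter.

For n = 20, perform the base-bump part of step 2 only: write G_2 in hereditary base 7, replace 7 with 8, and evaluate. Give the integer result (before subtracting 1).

28

(0) 20|_5 = 4·5 ↦ 4·6|_6 = 24 ⇒ 23
(1) 23|_6 = 3·6 + 5 ↦ 3·7 + 5|_7 = 26 ⇒ 25
(2) 25|_7 = 3·7 + 4 ↦ 3·8 + 4|_8 = 28 ⇒ 27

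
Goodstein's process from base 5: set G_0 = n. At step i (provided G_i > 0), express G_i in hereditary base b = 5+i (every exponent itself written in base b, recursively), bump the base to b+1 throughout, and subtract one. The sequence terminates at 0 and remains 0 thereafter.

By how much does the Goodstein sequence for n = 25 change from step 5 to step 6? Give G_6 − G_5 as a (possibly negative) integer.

4

base 5: 25 = 5^2; at 6: 6^2 = 36; next = 35
base 6: 35 = 5·6 + 5; at 7: 5·7 + 5 = 40; next = 39
base 7: 39 = 5·7 + 4; at 8: 5·8 + 4 = 44; next = 43
base 8: 43 = 5·8 + 3; at 9: 5·9 + 3 = 48; next = 47
base 9: 47 = 5·9 + 2; at 10: 5·10 + 2 = 52; next = 51
base 10: 51 = 5·10 + 1; at 11: 5·11 + 1 = 56; next = 55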